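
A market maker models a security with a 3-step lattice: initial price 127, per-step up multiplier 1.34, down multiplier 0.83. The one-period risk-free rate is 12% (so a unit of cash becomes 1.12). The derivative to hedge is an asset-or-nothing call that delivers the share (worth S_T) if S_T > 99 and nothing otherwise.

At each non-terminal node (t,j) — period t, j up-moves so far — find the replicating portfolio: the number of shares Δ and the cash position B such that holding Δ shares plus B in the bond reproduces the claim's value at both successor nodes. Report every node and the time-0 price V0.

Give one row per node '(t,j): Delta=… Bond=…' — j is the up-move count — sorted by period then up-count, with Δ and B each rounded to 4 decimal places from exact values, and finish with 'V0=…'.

The replicating-portfolio and risk-neutral prices coincide; use p* = (1.12−0.83)/(1.34−0.83) = 0.5686 for the latter.
Terminal values V(3,·): V(3,0)=0.0000, V(3,1)=117.2370, V(3,2)=189.2742, V(3,3)=305.5752
Node (2,0) S=87.4903: V=(p*·117.2370+(1−p*)·0.0000)/1.12=59.5216; Δ=(117.2370−0.0000)/(117.2370−72.6169)=2.6275; B=V−Δ·S=-170.3549
Node (2,1) S=141.2494: V=(p*·189.2742+(1−p*)·117.2370)/1.12=141.2494; Δ=(189.2742−117.2370)/(189.2742−117.2370)=1.0000; B=V−Δ·S=0.0000
Node (2,2) S=228.0412: V=(p*·305.5752+(1−p*)·189.2742)/1.12=228.0412; Δ=(305.5752−189.2742)/(305.5752−189.2742)=1.0000; B=V−Δ·S=0.0000
Node (1,0) S=105.4100: V=(p*·141.2494+(1−p*)·59.5216)/1.12=94.6377; Δ=(141.2494−59.5216)/(141.2494−87.4903)=1.5203; B=V−Δ·S=-65.6129
Node (1,1) S=170.1800: V=(p*·228.0412+(1−p*)·141.2494)/1.12=170.1800; Δ=(228.0412−141.2494)/(228.0412−141.2494)=1.0000; B=V−Δ·S=0.0000
Node (0,0) S=127.0000: V=(p*·170.1800+(1−p*)·94.6377)/1.12=122.8510; Δ=(170.1800−94.6377)/(170.1800−105.4100)=1.1663; B=V−Δ·S=-25.2711
Root portfolio cost Δ·127+B reproduces V0=122.8510.

(0,0): Delta=1.1663 Bond=-25.2711
(1,0): Delta=1.5203 Bond=-65.6129
(1,1): Delta=1.0000 Bond=0.0000
(2,0): Delta=2.6275 Bond=-170.3549
(2,1): Delta=1.0000 Bond=0.0000
(2,2): Delta=1.0000 Bond=0.0000
V0=122.8510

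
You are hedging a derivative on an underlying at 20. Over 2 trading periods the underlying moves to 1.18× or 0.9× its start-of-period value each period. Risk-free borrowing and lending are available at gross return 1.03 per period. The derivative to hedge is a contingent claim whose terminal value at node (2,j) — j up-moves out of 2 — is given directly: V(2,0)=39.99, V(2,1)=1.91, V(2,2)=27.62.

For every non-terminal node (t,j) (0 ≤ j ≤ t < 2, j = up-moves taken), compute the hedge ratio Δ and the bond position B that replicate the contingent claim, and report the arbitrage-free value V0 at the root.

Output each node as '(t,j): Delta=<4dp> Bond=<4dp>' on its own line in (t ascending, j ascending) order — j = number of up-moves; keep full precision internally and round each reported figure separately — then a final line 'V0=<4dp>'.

(0,0): Delta=-1.4673 Bond=46.6709
(1,0): Delta=-7.5556 Bond=157.6602
(1,1): Delta=3.8907 Bond=-78.3779
V0=17.3255

The replicating-portfolio and risk-neutral prices coincide; use p* = (1.03−0.9)/(1.18−0.9) = 0.4643 for the latter.
Terminal payoffs: V(2,0)=39.9900, V(2,1)=1.9100, V(2,2)=27.6200
  t=1,j=0: stock 18.0000 → up 21.2400 (V=1.9100), down 16.2000 (V=39.9900). Price 21.6602; hedge Δ=-7.5556, bond B=157.6602.
  t=1,j=1: stock 23.6000 → up 27.8480 (V=27.6200), down 21.2400 (V=1.9100). Price 13.4435; hedge Δ=3.8907, bond B=-78.3779.
  t=0,j=0: stock 20.0000 → up 23.6000 (V=13.4435), down 18.0000 (V=21.6602). Price 17.3255; hedge Δ=-1.4673, bond B=46.6709.
Root portfolio cost Δ·20+B reproduces V0=17.3255.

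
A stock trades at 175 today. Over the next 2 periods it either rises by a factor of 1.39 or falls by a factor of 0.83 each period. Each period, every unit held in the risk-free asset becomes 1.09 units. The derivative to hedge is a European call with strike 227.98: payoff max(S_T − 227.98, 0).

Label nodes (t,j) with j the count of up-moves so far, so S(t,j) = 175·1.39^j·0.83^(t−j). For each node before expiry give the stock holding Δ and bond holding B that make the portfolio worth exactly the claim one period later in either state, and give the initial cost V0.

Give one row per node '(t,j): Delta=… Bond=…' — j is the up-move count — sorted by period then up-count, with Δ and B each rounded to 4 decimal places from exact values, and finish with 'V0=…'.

(0,0): Delta=0.4787 Bond=-63.7907
(1,0): Delta=0.0000 Bond=0.0000
(1,1): Delta=0.8085 Bond=-149.7610
V0=19.9826

Risk-neutral probability p* = (R−d)/(u−d) = (1.09−0.83)/(1.39−0.83) = 0.4643.
Payoff layer (t=2): V(2,0)=0.0000, V(2,1)=0.0000, V(2,2)=110.1375
(1,0): S=145.2500. Δ = (V_up−V_dn)/(S_up−S_dn) = (0.0000−0.0000)/(201.8975−120.5575) = 0.0000. V = [p*·0.0000 + (1−p*)·0.0000]/1.09 = 0.0000. B = V − Δ·S = 0.0000.
(1,1): S=243.2500. Δ = (V_up−V_dn)/(S_up−S_dn) = (110.1375−0.0000)/(338.1175−201.8975) = 0.8085. V = [p*·110.1375 + (1−p*)·0.0000]/1.09 = 46.9131. B = V − Δ·S = -149.7610.
(0,0): S=175.0000. Δ = (V_up−V_dn)/(S_up−S_dn) = (46.9131−0.0000)/(243.2500−145.2500) = 0.4787. V = [p*·46.9131 + (1−p*)·0.0000]/1.09 = 19.9826. B = V − Δ·S = -63.7907.
Self-financing check: at every node Δ·S+B equals the discounted successor values.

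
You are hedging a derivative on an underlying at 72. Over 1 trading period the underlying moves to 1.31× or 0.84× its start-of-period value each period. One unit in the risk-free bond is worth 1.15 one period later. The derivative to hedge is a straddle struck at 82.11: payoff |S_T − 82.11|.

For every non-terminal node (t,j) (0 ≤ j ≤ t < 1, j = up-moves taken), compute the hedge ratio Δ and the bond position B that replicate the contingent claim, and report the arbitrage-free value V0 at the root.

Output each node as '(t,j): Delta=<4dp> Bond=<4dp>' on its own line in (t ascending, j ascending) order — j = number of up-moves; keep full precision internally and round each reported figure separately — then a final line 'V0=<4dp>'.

(0,0): Delta=-0.2784 Bond=33.4485
V0=13.4059

No-arbitrage ⇒ martingale measure with p* = (R−d)/(u−d) = 0.6596.
Terminal values V(1,·): V(1,0)=21.6300, V(1,1)=12.2100
Node (0,0) S=72.0000: V=(p*·12.2100+(1−p*)·21.6300)/1.15=13.4059; Δ=(12.2100−21.6300)/(94.3200−60.4800)=-0.2784; B=V−Δ·S=33.4485
Self-financing check: at every node Δ·S+B equals the discounted successor values.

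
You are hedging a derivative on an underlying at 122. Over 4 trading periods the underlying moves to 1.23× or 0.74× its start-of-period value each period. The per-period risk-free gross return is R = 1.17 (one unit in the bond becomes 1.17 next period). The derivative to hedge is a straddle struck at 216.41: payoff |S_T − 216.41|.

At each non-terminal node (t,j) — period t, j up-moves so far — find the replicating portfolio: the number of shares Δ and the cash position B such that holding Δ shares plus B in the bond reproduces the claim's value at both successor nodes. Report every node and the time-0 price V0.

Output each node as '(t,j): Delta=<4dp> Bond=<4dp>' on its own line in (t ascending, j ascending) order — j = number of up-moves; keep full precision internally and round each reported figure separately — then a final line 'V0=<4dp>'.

(0,0): Delta=-0.1130 Bond=47.0459
(1,0): Delta=-1.0000 Bond=135.1200
(1,1): Delta=-0.0386 Bond=43.8703
(2,0): Delta=-1.0000 Bond=158.0904
(2,1): Delta=-1.0000 Bond=158.0904
(2,2): Delta=0.0421 Bond=36.4312
(3,0): Delta=-1.0000 Bond=184.9658
(3,1): Delta=-1.0000 Bond=184.9658
(3,2): Delta=-1.0000 Bond=184.9658
(3,3): Delta=0.1296 Bond=22.7629
V0=33.2571

Since d<R<u, set p* = (R−d)/(u−d) = 0.8776; price each node as the discounted p*-expectation of its children.
Payoff layer (t=4): V(4,0)=179.8264, V(4,1)=155.6021, V(4,2)=115.3374, V(4,3)=48.4109, V(4,4)=62.8317
Node (3,0) S=49.4373: V=(p*·155.6021+(1−p*)·179.8264)/1.17=135.5285; Δ=(155.6021−179.8264)/(60.8079−36.5836)=-1.0000; B=V−Δ·S=184.9658
Node (3,1) S=82.1729: V=(p*·115.3374+(1−p*)·155.6021)/1.17=102.7930; Δ=(115.3374−155.6021)/(101.0726−60.8079)=-1.0000; B=V−Δ·S=184.9658
Node (3,2) S=136.5846: V=(p*·48.4109+(1−p*)·115.3374)/1.17=48.3812; Δ=(48.4109−115.3374)/(167.9991−101.0726)=-1.0000; B=V−Δ·S=184.9658
Node (3,3) S=227.0258: V=(p*·62.8317+(1−p*)·48.4109)/1.17=52.1931; Δ=(62.8317−48.4109)/(279.2417−167.9991)=0.1296; B=V−Δ·S=22.7629
Node (2,0) S=66.8072: V=(p*·102.7930+(1−p*)·135.5285)/1.17=91.2832; Δ=(102.7930−135.5285)/(82.1729−49.4373)=-1.0000; B=V−Δ·S=158.0904
Node (2,1) S=111.0444: V=(p*·48.3812+(1−p*)·102.7930)/1.17=47.0460; Δ=(48.3812−102.7930)/(136.5846−82.1729)=-1.0000; B=V−Δ·S=158.0904
Node (2,2) S=184.5738: V=(p*·52.1931+(1−p*)·48.3812)/1.17=44.2105; Δ=(52.1931−48.3812)/(227.0258−136.5846)=0.0421; B=V−Δ·S=36.4312
Node (1,0) S=90.2800: V=(p*·47.0460+(1−p*)·91.2832)/1.17=44.8400; Δ=(47.0460−91.2832)/(111.0444−66.8072)=-1.0000; B=V−Δ·S=135.1200
Node (1,1) S=150.0600: V=(p*·44.2105+(1−p*)·47.0460)/1.17=38.0835; Δ=(44.2105−47.0460)/(184.5738−111.0444)=-0.0386; B=V−Δ·S=43.8703
Node (0,0) S=122.0000: V=(p*·38.0835+(1−p*)·44.8400)/1.17=33.2571; Δ=(38.0835−44.8400)/(150.0600−90.2800)=-0.1130; B=V−Δ·S=47.0459
Check: Δ(0,0)·S0 + B(0,0) = 33.2571 = V0.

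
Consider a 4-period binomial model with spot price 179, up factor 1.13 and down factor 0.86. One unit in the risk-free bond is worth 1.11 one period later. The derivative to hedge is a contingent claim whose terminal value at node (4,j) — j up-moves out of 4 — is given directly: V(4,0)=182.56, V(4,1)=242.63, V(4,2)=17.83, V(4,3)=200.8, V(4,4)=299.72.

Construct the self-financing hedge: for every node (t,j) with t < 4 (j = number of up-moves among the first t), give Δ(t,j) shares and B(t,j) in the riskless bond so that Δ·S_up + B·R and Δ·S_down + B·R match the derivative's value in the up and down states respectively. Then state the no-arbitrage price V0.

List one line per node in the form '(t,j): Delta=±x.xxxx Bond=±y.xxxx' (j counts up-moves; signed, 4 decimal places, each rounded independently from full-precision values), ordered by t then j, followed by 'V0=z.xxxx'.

Risk-neutral probability p* = (R−d)/(u−d) = (1.11−0.86)/(1.13−0.86) = 0.9259.
Terminal payoffs: V(4,0)=182.5600, V(4,1)=242.6300, V(4,2)=17.8300, V(4,3)=200.8000, V(4,4)=299.7200
  t=3,j=0: stock 113.8540 → up 128.6550 (V=242.6300), down 97.9145 (V=182.5600). Price 214.5769; hedge Δ=1.9541, bond B=-7.9046.
  t=3,j=1: stock 149.5989 → up 169.0467 (V=17.8300), down 128.6550 (V=242.6300). Price 31.0647; hedge Δ=-5.5655, bond B=863.6573.
  t=3,j=2: stock 196.5660 → up 222.1196 (V=200.8000), down 169.0467 (V=17.8300). Price 168.6907; hedge Δ=3.4475, bond B=-508.9760.
  t=3,j=3: stock 258.2786 → up 291.8548 (V=299.7200), down 222.1196 (V=200.8000). Price 263.4168; hedge Δ=1.4185, bond B=-102.9536.
  t=2,j=0: stock 132.3884 → up 149.5989 (V=31.0647), down 113.8540 (V=214.5769). Price 40.2326; hedge Δ=-5.1339, bond B=719.9074.
  t=2,j=1: stock 173.9522 → up 196.5660 (V=168.6907), down 149.5989 (V=31.0647). Price 142.7893; hedge Δ=2.9303, bond B=-366.9364.
  t=2,j=2: stock 228.5651 → up 258.2786 (V=263.4168), down 196.5660 (V=168.6907). Price 230.9910; hedge Δ=1.5350, bond B=-119.8463.
  t=1,j=0: stock 153.9400 → up 173.9522 (V=142.7893), down 132.3884 (V=40.2326). Price 121.7951; hedge Δ=2.4675, bond B=-258.0446.
  t=1,j=1: stock 202.2700 → up 228.5651 (V=230.9910), down 173.9522 (V=142.7893). Price 202.2140; hedge Δ=1.6150, bond B=-124.4588.
  t=0,j=0: stock 179.0000 → up 202.2700 (V=202.2140), down 153.9400 (V=121.7951). Price 176.8081; hedge Δ=1.6640, bond B=-121.0397.
Check: Δ(0,0)·S0 + B(0,0) = 176.8081 = V0.

(0,0): Delta=1.6640 Bond=-121.0397
(1,0): Delta=2.4675 Bond=-258.0446
(1,1): Delta=1.6150 Bond=-124.4588
(2,0): Delta=-5.1339 Bond=719.9074
(2,1): Delta=2.9303 Bond=-366.9364
(2,2): Delta=1.5350 Bond=-119.8463
(3,0): Delta=1.9541 Bond=-7.9046
(3,1): Delta=-5.5655 Bond=863.6573
(3,2): Delta=3.4475 Bond=-508.9760
(3,3): Delta=1.4185 Bond=-102.9536
V0=176.8081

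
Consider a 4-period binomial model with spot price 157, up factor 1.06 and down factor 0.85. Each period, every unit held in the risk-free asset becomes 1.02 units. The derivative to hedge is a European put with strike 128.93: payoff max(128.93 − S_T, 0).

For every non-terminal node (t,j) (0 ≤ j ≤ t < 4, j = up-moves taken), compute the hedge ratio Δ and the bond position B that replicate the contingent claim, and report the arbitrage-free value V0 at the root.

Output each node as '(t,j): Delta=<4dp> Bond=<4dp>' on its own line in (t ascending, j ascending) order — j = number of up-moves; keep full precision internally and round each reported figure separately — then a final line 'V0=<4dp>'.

Under the risk-neutral measure, an up-move has probability p* = (R−d)/(u−d) = 0.8095 and values discount at R = 1.02.
Terminal values V(4,·): V(4,0)=46.9750, V(4,1)=26.7273, V(4,2)=1.4772, V(4,3)=0.0000, V(4,4)=0.0000
  t=3,j=0: stock 96.4176 → up 102.2027 (V=26.7273), down 81.9550 (V=46.9750). Price 29.9843; hedge Δ=-1.0000, bond B=126.4020.
  t=3,j=1: stock 120.2385 → up 127.4528 (V=1.4772), down 102.2027 (V=26.7273). Price 6.1635; hedge Δ=-1.0000, bond B=126.4020.
  t=3,j=2: stock 149.9444 → up 158.9411 (V=0.0000), down 127.4528 (V=1.4772). Price 0.2759; hedge Δ=-0.0469, bond B=7.3104.
  t=3,j=3: stock 186.9895 → up 198.2089 (V=0.0000), down 158.9411 (V=0.0000). Price 0.0000; hedge Δ=0.0000, bond B=0.0000.
  t=2,j=0: stock 113.4325 → up 120.2385 (V=6.1635), down 96.4176 (V=29.9843). Price 10.4910; hedge Δ=-1.0000, bond B=123.9235.
  t=2,j=1: stock 141.4570 → up 149.9444 (V=0.2759), down 120.2385 (V=6.1635). Price 1.3699; hedge Δ=-0.1982, bond B=29.4063.
  t=2,j=2: stock 176.4052 → up 186.9895 (V=0.0000), down 149.9444 (V=0.2759). Price 0.0515; hedge Δ=-0.0074, bond B=1.3651.
  t=1,j=0: stock 133.4500 → up 141.4570 (V=1.3699), down 113.4325 (V=10.4910). Price 3.0463; hedge Δ=-0.3255, bond B=46.4800.
  t=1,j=1: stock 166.4200 → up 176.4052 (V=0.0515), down 141.4570 (V=1.3699). Price 0.2967; hedge Δ=-0.0377, bond B=6.5748.
  t=0,j=0: stock 157.0000 → up 166.4200 (V=0.2967), down 133.4500 (V=3.0463). Price 0.8044; hedge Δ=-0.0834, bond B=13.8979.
The time-0 hedge costs 0.8044, which is the no-arbitrage price.

(0,0): Delta=-0.0834 Bond=13.8979
(1,0): Delta=-0.3255 Bond=46.4800
(1,1): Delta=-0.0377 Bond=6.5748
(2,0): Delta=-1.0000 Bond=123.9235
(2,1): Delta=-0.1982 Bond=29.4063
(2,2): Delta=-0.0074 Bond=1.3651
(3,0): Delta=-1.0000 Bond=126.4020
(3,1): Delta=-1.0000 Bond=126.4020
(3,2): Delta=-0.0469 Bond=7.3104
(3,3): Delta=0.0000 Bond=0.0000
V0=0.8044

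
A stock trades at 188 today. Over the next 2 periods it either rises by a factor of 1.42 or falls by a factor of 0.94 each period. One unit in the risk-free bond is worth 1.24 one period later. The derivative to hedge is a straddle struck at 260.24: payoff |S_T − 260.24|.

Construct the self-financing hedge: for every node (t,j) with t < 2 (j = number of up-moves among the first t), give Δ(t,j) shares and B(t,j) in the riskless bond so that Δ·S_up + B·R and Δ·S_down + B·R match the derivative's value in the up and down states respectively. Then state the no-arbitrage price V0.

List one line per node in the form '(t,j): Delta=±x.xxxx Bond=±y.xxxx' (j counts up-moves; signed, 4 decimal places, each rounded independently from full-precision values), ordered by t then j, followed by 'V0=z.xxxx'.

(0,0): Delta=0.3276 Bond=-19.9520
(1,0): Delta=-1.0000 Bond=209.8710
(1,1): Delta=0.8549 Bond=-165.5074
V0=41.6347

No-arbitrage ⇒ martingale measure with p* = (R−d)/(u−d) = 0.6250.
At expiry t=2: V(2,0)=94.1232, V(2,1)=9.2976, V(2,2)=118.8432
Node (1,0) S=176.7200: V=(p*·9.2976+(1−p*)·94.1232)/1.24=33.1510; Δ=(9.2976−94.1232)/(250.9424−166.1168)=-1.0000; B=V−Δ·S=209.8710
Node (1,1) S=266.9600: V=(p*·118.8432+(1−p*)·9.2976)/1.24=62.7126; Δ=(118.8432−9.2976)/(379.0832−250.9424)=0.8549; B=V−Δ·S=-165.5074
Node (0,0) S=188.0000: V=(p*·62.7126+(1−p*)·33.1510)/1.24=41.6347; Δ=(62.7126−33.1510)/(266.9600−176.7200)=0.3276; B=V−Δ·S=-19.9520
The time-0 hedge costs 41.6347, which is the no-arbitrage price.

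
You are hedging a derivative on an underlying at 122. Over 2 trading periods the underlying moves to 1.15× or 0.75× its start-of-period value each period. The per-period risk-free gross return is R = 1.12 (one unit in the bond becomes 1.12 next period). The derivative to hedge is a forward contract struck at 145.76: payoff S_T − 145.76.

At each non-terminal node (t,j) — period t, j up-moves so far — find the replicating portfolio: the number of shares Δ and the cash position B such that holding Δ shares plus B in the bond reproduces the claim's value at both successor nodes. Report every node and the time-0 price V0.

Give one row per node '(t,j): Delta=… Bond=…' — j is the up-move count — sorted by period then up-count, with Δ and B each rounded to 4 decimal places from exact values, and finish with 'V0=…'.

(0,0): Delta=1.0000 Bond=-116.1990
(1,0): Delta=1.0000 Bond=-130.1429
(1,1): Delta=1.0000 Bond=-130.1429
V0=5.8010

Since d<R<u, set p* = (R−d)/(u−d) = 0.9250; price each node as the discounted p*-expectation of its children.
Payoff layer (t=2): V(2,0)=-77.1350, V(2,1)=-40.5350, V(2,2)=15.5850
(1,0): S=91.5000. Δ = (V_up−V_dn)/(S_up−S_dn) = (-40.5350−-77.1350)/(105.2250−68.6250) = 1.0000. V = [p*·-40.5350 + (1−p*)·-77.1350]/1.12 = -38.6429. B = V − Δ·S = -130.1429.
(1,1): S=140.3000. Δ = (V_up−V_dn)/(S_up−S_dn) = (15.5850−-40.5350)/(161.3450−105.2250) = 1.0000. V = [p*·15.5850 + (1−p*)·-40.5350]/1.12 = 10.1571. B = V − Δ·S = -130.1429.
(0,0): S=122.0000. Δ = (V_up−V_dn)/(S_up−S_dn) = (10.1571−-38.6429)/(140.3000−91.5000) = 1.0000. V = [p*·10.1571 + (1−p*)·-38.6429]/1.12 = 5.8010. B = V − Δ·S = -116.1990.
The time-0 hedge costs 5.8010, which is the no-arbitrage price.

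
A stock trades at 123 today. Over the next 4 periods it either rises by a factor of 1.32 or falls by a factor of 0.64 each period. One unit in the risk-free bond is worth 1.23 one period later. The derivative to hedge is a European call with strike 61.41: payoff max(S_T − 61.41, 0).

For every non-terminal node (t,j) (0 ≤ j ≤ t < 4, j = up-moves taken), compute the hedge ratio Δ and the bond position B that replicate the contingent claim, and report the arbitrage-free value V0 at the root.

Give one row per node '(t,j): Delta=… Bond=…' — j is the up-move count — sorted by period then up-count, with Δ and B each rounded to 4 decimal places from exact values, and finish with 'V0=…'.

Risk-neutral probability p* = (R−d)/(u−d) = (1.23−0.64)/(1.32−0.64) = 0.8676.
At expiry t=4: V(4,0)=0.0000, V(4,1)=0.0000, V(4,2)=26.3735, V(4,3)=119.6435, V(4,4)=312.0128
  t=3,j=0: stock 32.2437 → up 42.5617 (V=0.0000), down 20.6360 (V=0.0000). Price 0.0000; hedge Δ=0.0000, bond B=0.0000.
  t=3,j=1: stock 66.5027 → up 87.7835 (V=26.3735), down 42.5617 (V=0.0000). Price 18.6040; hedge Δ=0.5832, bond B=-20.1806.
  t=3,j=2: stock 137.1617 → up 181.0535 (V=119.6435), down 87.7835 (V=26.3735). Price 87.2349; hedge Δ=1.0000, bond B=-49.9268.
  t=3,j=3: stock 282.8961 → up 373.4228 (V=312.0128), down 181.0535 (V=119.6435). Price 232.9692; hedge Δ=1.0000, bond B=-49.9268.
  t=2,j=0: stock 50.3808 → up 66.5027 (V=18.6040), down 32.2437 (V=0.0000). Price 13.1233; hedge Δ=0.5430, bond B=-14.2355.
  t=2,j=1: stock 103.9104 → up 137.1617 (V=87.2349), down 66.5027 (V=18.6040). Price 63.5377; hedge Δ=0.9713, bond B=-37.3901.
  t=2,j=2: stock 214.3152 → up 282.8961 (V=232.9692), down 137.1617 (V=87.2349). Price 173.7243; hedge Δ=1.0000, bond B=-40.5909.
  t=1,j=0: stock 78.7200 → up 103.9104 (V=63.5377), down 50.3808 (V=13.1233). Price 46.2319; hedge Δ=0.9418, bond B=-27.9069.
  t=1,j=1: stock 162.3600 → up 214.3152 (V=173.7243), down 103.9104 (V=63.5377). Price 129.3827; hedge Δ=0.9980, bond B=-32.6563.
  t=0,j=0: stock 123.0000 → up 162.3600 (V=129.3827), down 78.7200 (V=46.2319). Price 96.2419; hedge Δ=0.9942, bond B=-26.0388.
Root portfolio cost Δ·123+B reproduces V0=96.2419.

(0,0): Delta=0.9942 Bond=-26.0388
(1,0): Delta=0.9418 Bond=-27.9069
(1,1): Delta=0.9980 Bond=-32.6563
(2,0): Delta=0.5430 Bond=-14.2355
(2,1): Delta=0.9713 Bond=-37.3901
(2,2): Delta=1.0000 Bond=-40.5909
(3,0): Delta=0.0000 Bond=0.0000
(3,1): Delta=0.5832 Bond=-20.1806
(3,2): Delta=1.0000 Bond=-49.9268
(3,3): Delta=1.0000 Bond=-49.9268
V0=96.2419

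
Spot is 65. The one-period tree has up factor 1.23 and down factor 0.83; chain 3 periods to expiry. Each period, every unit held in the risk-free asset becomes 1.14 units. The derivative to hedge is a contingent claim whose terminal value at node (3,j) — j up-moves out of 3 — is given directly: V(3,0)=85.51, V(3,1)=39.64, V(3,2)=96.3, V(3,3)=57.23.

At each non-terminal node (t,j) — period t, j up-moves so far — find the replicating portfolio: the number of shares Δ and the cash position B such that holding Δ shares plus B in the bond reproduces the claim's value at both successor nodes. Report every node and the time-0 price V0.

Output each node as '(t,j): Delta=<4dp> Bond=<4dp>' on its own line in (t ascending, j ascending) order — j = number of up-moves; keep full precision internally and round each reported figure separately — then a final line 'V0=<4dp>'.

(0,0): Delta=-0.1784 Bond=59.7367
(1,0): Delta=1.3654 Bond=-15.1893
(1,1): Delta=-0.4809 Bond=92.2806
(2,0): Delta=-2.5609 Bond=158.5002
(2,1): Delta=2.1346 Bond=-68.3592
(2,2): Delta=-0.9933 Bond=155.5879
V0=48.1400

Under the risk-neutral measure, an up-move has probability p* = (R−d)/(u−d) = 0.7750 and values discount at R = 1.14.
Payoff layer (t=3): V(3,0)=85.5100, V(3,1)=39.6400, V(3,2)=96.3000, V(3,3)=57.2300
(2,0): S=44.7785. Δ = (V_up−V_dn)/(S_up−S_dn) = (39.6400−85.5100)/(55.0776−37.1662) = -2.5609. V = [p*·39.6400 + (1−p*)·85.5100]/1.14 = 43.8252. B = V − Δ·S = 158.5002.
(2,1): S=66.3585. Δ = (V_up−V_dn)/(S_up−S_dn) = (96.3000−39.6400)/(81.6210−55.0776) = 2.1346. V = [p*·96.3000 + (1−p*)·39.6400]/1.14 = 73.2908. B = V − Δ·S = -68.3592.
(2,2): S=98.3385. Δ = (V_up−V_dn)/(S_up−S_dn) = (57.2300−96.3000)/(120.9564−81.6210) = -0.9933. V = [p*·57.2300 + (1−p*)·96.3000]/1.14 = 57.9129. B = V − Δ·S = 155.5879.
(1,0): S=53.9500. Δ = (V_up−V_dn)/(S_up−S_dn) = (73.2908−43.8252)/(66.3585−44.7785) = 1.3654. V = [p*·73.2908 + (1−p*)·43.8252]/1.14 = 58.4746. B = V − Δ·S = -15.1893.
(1,1): S=79.9500. Δ = (V_up−V_dn)/(S_up−S_dn) = (57.9129−73.2908)/(98.3385−66.3585) = -0.4809. V = [p*·57.9129 + (1−p*)·73.2908]/1.14 = 53.8359. B = V − Δ·S = 92.2806.
(0,0): S=65.0000. Δ = (V_up−V_dn)/(S_up−S_dn) = (53.8359−58.4746)/(79.9500−53.9500) = -0.1784. V = [p*·53.8359 + (1−p*)·58.4746]/1.14 = 48.1400. B = V − Δ·S = 59.7367.
Root portfolio cost Δ·65+B reproduces V0=48.1400.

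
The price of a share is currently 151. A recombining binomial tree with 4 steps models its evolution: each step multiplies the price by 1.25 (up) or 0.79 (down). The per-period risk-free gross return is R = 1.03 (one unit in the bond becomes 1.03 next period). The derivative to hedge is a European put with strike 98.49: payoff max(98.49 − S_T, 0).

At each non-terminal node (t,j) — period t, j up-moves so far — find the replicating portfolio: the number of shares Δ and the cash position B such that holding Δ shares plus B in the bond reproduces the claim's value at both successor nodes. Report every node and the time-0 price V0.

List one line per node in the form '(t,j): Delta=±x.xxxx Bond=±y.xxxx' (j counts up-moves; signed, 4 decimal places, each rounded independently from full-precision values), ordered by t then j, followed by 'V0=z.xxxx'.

(0,0): Delta=-0.0750 Bond=14.2654
(1,0): Delta=-0.1811 Bond=27.3538
(1,1): Delta=-0.0135 Bond=3.0880
(2,0): Delta=-0.4303 Bond=51.6550
(2,1): Delta=-0.0368 Bond=6.6505
(2,2): Delta=0.0000 Bond=0.0000
(3,0): Delta=-1.0000 Bond=95.6214
(3,1): Delta=-0.1002 Bond=14.3227
(3,2): Delta=0.0000 Bond=0.0000
(3,3): Delta=0.0000 Bond=0.0000
V0=2.9455

Risk-neutral probability p* = (R−d)/(u−d) = (1.03−0.79)/(1.25−0.79) = 0.5217.
Terminal values V(4,·): V(4,0)=39.6754, V(4,1)=5.4289, V(4,2)=0.0000, V(4,3)=0.0000, V(4,4)=0.0000
Node (3,0) S=74.4489: V=(p*·5.4289+(1−p*)·39.6754)/1.03=21.1725; Δ=(5.4289−39.6754)/(93.0611−58.8146)=-1.0000; B=V−Δ·S=95.6214
Node (3,1) S=117.7989: V=(p*·0.0000+(1−p*)·5.4289)/1.03=2.5208; Δ=(0.0000−5.4289)/(147.2486−93.0611)=-0.1002; B=V−Δ·S=14.3227
Node (3,2) S=186.3906: V=(p*·0.0000+(1−p*)·0.0000)/1.03=0.0000; Δ=(0.0000−0.0000)/(232.9883−147.2486)=0.0000; B=V−Δ·S=0.0000
Node (3,3) S=294.9219: V=(p*·0.0000+(1−p*)·0.0000)/1.03=0.0000; Δ=(0.0000−0.0000)/(368.6523−232.9883)=0.0000; B=V−Δ·S=0.0000
Node (2,0) S=94.2391: V=(p*·2.5208+(1−p*)·21.1725)/1.03=11.1079; Δ=(2.5208−21.1725)/(117.7989−74.4489)=-0.4303; B=V−Δ·S=51.6550
Node (2,1) S=149.1125: V=(p*·0.0000+(1−p*)·2.5208)/1.03=1.1705; Δ=(0.0000−2.5208)/(186.3906−117.7989)=-0.0368; B=V−Δ·S=6.6505
Node (2,2) S=235.9375: V=(p*·0.0000+(1−p*)·0.0000)/1.03=0.0000; Δ=(0.0000−0.0000)/(294.9219−186.3906)=0.0000; B=V−Δ·S=0.0000
Node (1,0) S=119.2900: V=(p*·1.1705+(1−p*)·11.1079)/1.03=5.7507; Δ=(1.1705−11.1079)/(149.1125−94.2391)=-0.1811; B=V−Δ·S=27.3538
Node (1,1) S=188.7500: V=(p*·0.0000+(1−p*)·1.1705)/1.03=0.5435; Δ=(0.0000−1.1705)/(235.9375−149.1125)=-0.0135; B=V−Δ·S=3.0880
Node (0,0) S=151.0000: V=(p*·0.5435+(1−p*)·5.7507)/1.03=2.9455; Δ=(0.5435−5.7507)/(188.7500−119.2900)=-0.0750; B=V−Δ·S=14.2654
The time-0 hedge costs 2.9455, which is the no-arbitrage price.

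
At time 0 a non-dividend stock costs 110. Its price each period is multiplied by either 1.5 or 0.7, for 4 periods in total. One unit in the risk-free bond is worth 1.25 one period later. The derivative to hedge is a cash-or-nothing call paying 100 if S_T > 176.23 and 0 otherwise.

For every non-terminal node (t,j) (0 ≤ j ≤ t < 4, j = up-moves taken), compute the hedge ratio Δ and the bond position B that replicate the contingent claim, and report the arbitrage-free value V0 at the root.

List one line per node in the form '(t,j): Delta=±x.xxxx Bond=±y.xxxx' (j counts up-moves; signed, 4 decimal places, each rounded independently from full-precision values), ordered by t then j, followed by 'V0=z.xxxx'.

Under the risk-neutral measure, an up-move has probability p* = (R−d)/(u−d) = 0.6875 and values discount at R = 1.25.
Payoff layer (t=4): V(4,0)=0.0000, V(4,1)=0.0000, V(4,2)=0.0000, V(4,3)=100.0000, V(4,4)=100.0000
Node (3,0) S=37.7300: V=(p*·0.0000+(1−p*)·0.0000)/1.25=0.0000; Δ=(0.0000−0.0000)/(56.5950−26.4110)=0.0000; B=V−Δ·S=0.0000
Node (3,1) S=80.8500: V=(p*·0.0000+(1−p*)·0.0000)/1.25=0.0000; Δ=(0.0000−0.0000)/(121.2750−56.5950)=0.0000; B=V−Δ·S=0.0000
Node (3,2) S=173.2500: V=(p*·100.0000+(1−p*)·0.0000)/1.25=55.0000; Δ=(100.0000−0.0000)/(259.8750−121.2750)=0.7215; B=V−Δ·S=-70.0000
Node (3,3) S=371.2500: V=(p*·100.0000+(1−p*)·100.0000)/1.25=80.0000; Δ=(100.0000−100.0000)/(556.8750−259.8750)=0.0000; B=V−Δ·S=80.0000
Node (2,0) S=53.9000: V=(p*·0.0000+(1−p*)·0.0000)/1.25=0.0000; Δ=(0.0000−0.0000)/(80.8500−37.7300)=0.0000; B=V−Δ·S=0.0000
Node (2,1) S=115.5000: V=(p*·55.0000+(1−p*)·0.0000)/1.25=30.2500; Δ=(55.0000−0.0000)/(173.2500−80.8500)=0.5952; B=V−Δ·S=-38.5000
Node (2,2) S=247.5000: V=(p*·80.0000+(1−p*)·55.0000)/1.25=57.7500; Δ=(80.0000−55.0000)/(371.2500−173.2500)=0.1263; B=V−Δ·S=26.5000
Node (1,0) S=77.0000: V=(p*·30.2500+(1−p*)·0.0000)/1.25=16.6375; Δ=(30.2500−0.0000)/(115.5000−53.9000)=0.4911; B=V−Δ·S=-21.1750
Node (1,1) S=165.0000: V=(p*·57.7500+(1−p*)·30.2500)/1.25=39.3250; Δ=(57.7500−30.2500)/(247.5000−115.5000)=0.2083; B=V−Δ·S=4.9500
Node (0,0) S=110.0000: V=(p*·39.3250+(1−p*)·16.6375)/1.25=25.7881; Δ=(39.3250−16.6375)/(165.0000−77.0000)=0.2578; B=V−Δ·S=-2.5713
Self-financing check: at every node Δ·S+B equals the discounted successor values.

(0,0): Delta=0.2578 Bond=-2.5713
(1,0): Delta=0.4911 Bond=-21.1750
(1,1): Delta=0.2083 Bond=4.9500
(2,0): Delta=0.0000 Bond=0.0000
(2,1): Delta=0.5952 Bond=-38.5000
(2,2): Delta=0.1263 Bond=26.5000
(3,0): Delta=0.0000 Bond=0.0000
(3,1): Delta=0.0000 Bond=0.0000
(3,2): Delta=0.7215 Bond=-70.0000
(3,3): Delta=0.0000 Bond=80.0000
V0=25.7881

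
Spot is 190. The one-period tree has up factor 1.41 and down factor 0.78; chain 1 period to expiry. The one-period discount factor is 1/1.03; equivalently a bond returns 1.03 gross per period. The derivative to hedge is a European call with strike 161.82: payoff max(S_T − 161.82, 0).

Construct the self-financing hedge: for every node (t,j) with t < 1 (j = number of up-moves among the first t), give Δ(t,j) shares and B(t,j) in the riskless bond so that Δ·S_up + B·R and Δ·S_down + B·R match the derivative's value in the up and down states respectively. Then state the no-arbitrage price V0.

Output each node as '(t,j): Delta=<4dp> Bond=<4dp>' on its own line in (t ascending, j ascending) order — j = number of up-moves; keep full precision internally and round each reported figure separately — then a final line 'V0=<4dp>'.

The replicating-portfolio and risk-neutral prices coincide; use p* = (1.03−0.78)/(1.41−0.78) = 0.3968 for the latter.
Payoff layer (t=1): V(1,0)=0.0000, V(1,1)=106.0800
Node (0,0) S=190.0000: V=(p*·106.0800+(1−p*)·0.0000)/1.03=40.8692; Δ=(106.0800−0.0000)/(267.9000−148.2000)=0.8862; B=V−Δ·S=-127.5118
The time-0 hedge costs 40.8692, which is the no-arbitrage price.

(0,0): Delta=0.8862 Bond=-127.5118
V0=40.8692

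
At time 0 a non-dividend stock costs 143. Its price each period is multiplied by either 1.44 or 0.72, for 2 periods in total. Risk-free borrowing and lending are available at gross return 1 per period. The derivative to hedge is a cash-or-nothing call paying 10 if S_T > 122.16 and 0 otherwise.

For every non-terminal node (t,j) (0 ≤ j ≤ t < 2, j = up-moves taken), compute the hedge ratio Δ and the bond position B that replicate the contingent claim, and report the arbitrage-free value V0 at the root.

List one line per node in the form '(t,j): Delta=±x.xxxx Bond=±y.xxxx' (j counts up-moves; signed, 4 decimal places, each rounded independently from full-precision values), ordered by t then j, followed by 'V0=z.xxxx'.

(0,0): Delta=0.0594 Bond=-2.2222
(1,0): Delta=0.1349 Bond=-10.0000
(1,1): Delta=0.0000 Bond=10.0000
V0=6.2654

The replicating-portfolio and risk-neutral prices coincide; use p* = (1−0.72)/(1.44−0.72) = 0.3889 for the latter.
Terminal payoffs: V(2,0)=0.0000, V(2,1)=10.0000, V(2,2)=10.0000
Node (1,0) S=102.9600: V=(p*·10.0000+(1−p*)·0.0000)/1=3.8889; Δ=(10.0000−0.0000)/(148.2624−74.1312)=0.1349; B=V−Δ·S=-10.0000
Node (1,1) S=205.9200: V=(p*·10.0000+(1−p*)·10.0000)/1=10.0000; Δ=(10.0000−10.0000)/(296.5248−148.2624)=0.0000; B=V−Δ·S=10.0000
Node (0,0) S=143.0000: V=(p*·10.0000+(1−p*)·3.8889)/1=6.2654; Δ=(10.0000−3.8889)/(205.9200−102.9600)=0.0594; B=V−Δ·S=-2.2222
Each (Δ,B) replicates both successor values, so the strategy is self-financing and V0 is arbitrage-free.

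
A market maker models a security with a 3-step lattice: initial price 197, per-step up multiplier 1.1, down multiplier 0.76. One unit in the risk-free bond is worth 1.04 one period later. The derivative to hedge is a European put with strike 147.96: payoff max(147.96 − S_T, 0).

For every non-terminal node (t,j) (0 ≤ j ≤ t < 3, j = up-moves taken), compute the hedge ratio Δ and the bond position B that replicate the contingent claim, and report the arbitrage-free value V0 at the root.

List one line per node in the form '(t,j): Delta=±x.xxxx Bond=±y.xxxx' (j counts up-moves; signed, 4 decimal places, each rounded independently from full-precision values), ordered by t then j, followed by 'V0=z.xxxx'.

(0,0): Delta=-0.1081 Bond=23.1516
(1,0): Delta=-0.4835 Bond=80.2905
(1,1): Delta=-0.0525 Bond=12.0321
(2,0): Delta=-1.0000 Bond=142.2692
(2,1): Delta=-0.4071 Bond=70.9092
(2,2): Delta=0.0000 Bond=0.0000
V0=1.8594

Under the risk-neutral measure, an up-move has probability p* = (R−d)/(u−d) = 0.8235 and values discount at R = 1.04.
At expiry t=3: V(3,0)=61.4817, V(3,1)=22.7941, V(3,2)=0.0000, V(3,3)=0.0000
(2,0): S=113.7872. Δ = (V_up−V_dn)/(S_up−S_dn) = (22.7941−61.4817)/(125.1659−86.4783) = -1.0000. V = [p*·22.7941 + (1−p*)·61.4817]/1.04 = 28.4820. B = V − Δ·S = 142.2692.
(2,1): S=164.6920. Δ = (V_up−V_dn)/(S_up−S_dn) = (0.0000−22.7941)/(181.1612−125.1659) = -0.4071. V = [p*·0.0000 + (1−p*)·22.7941]/1.04 = 3.8678. B = V − Δ·S = 70.9092.
(2,2): S=238.3700. Δ = (V_up−V_dn)/(S_up−S_dn) = (0.0000−0.0000)/(262.2070−181.1612) = 0.0000. V = [p*·0.0000 + (1−p*)·0.0000]/1.04 = 0.0000. B = V − Δ·S = 0.0000.
(1,0): S=149.7200. Δ = (V_up−V_dn)/(S_up−S_dn) = (3.8678−28.4820)/(164.6920−113.7872) = -0.4835. V = [p*·3.8678 + (1−p*)·28.4820]/1.04 = 7.8956. B = V − Δ·S = 80.2905.
(1,1): S=216.7000. Δ = (V_up−V_dn)/(S_up−S_dn) = (0.0000−3.8678)/(238.3700−164.6920) = -0.0525. V = [p*·0.0000 + (1−p*)·3.8678]/1.04 = 0.6563. B = V − Δ·S = 12.0321.
(0,0): S=197.0000. Δ = (V_up−V_dn)/(S_up−S_dn) = (0.6563−7.8956)/(216.7000−149.7200) = -0.1081. V = [p*·0.6563 + (1−p*)·7.8956]/1.04 = 1.8594. B = V − Δ·S = 23.1516.
Check: Δ(0,0)·S0 + B(0,0) = 1.8594 = V0.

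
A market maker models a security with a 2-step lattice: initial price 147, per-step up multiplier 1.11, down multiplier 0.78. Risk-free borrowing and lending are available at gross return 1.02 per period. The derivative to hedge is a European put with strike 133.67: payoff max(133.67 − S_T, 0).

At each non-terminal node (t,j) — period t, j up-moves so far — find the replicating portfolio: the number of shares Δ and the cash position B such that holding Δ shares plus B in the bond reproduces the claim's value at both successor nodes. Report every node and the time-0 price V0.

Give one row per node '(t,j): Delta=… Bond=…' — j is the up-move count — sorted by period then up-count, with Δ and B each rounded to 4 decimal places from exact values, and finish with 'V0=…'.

(0,0): Delta=-0.3026 Bond=50.0820
(1,0): Delta=-1.0000 Bond=131.0490
(1,1): Delta=-0.1188 Bond=21.0966
V0=5.6017

Risk-neutral probability p* = (R−d)/(u−d) = (1.02−0.78)/(1.11−0.78) = 0.7273.
Payoff layer (t=2): V(2,0)=44.2352, V(2,1)=6.3974, V(2,2)=0.0000
(1,0): S=114.6600. Δ = (V_up−V_dn)/(S_up−S_dn) = (6.3974−44.2352)/(127.2726−89.4348) = -1.0000. V = [p*·6.3974 + (1−p*)·44.2352]/1.02 = 16.3890. B = V − Δ·S = 131.0490.
(1,1): S=163.1700. Δ = (V_up−V_dn)/(S_up−S_dn) = (0.0000−6.3974)/(181.1187−127.2726) = -0.1188. V = [p*·0.0000 + (1−p*)·6.3974]/1.02 = 1.7105. B = V − Δ·S = 21.0966.
(0,0): S=147.0000. Δ = (V_up−V_dn)/(S_up−S_dn) = (1.7105−16.3890)/(163.1700−114.6600) = -0.3026. V = [p*·1.7105 + (1−p*)·16.3890]/1.02 = 5.6017. B = V − Δ·S = 50.0820.
Self-financing check: at every node Δ·S+B equals the discounted successor values.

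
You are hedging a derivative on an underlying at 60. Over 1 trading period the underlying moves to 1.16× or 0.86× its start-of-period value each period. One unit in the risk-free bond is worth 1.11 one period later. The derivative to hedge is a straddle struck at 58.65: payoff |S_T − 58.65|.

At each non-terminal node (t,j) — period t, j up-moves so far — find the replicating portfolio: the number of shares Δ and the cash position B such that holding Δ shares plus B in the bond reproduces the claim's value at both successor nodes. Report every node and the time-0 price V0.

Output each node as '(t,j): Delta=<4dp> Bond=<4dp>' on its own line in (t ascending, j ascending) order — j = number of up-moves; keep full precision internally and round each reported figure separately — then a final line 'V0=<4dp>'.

The replicating-portfolio and risk-neutral prices coincide; use p* = (1.11−0.86)/(1.16−0.86) = 0.8333 for the latter.
Payoff layer (t=1): V(1,0)=7.0500, V(1,1)=10.9500
Node (0,0) S=60.0000: V=(p*·10.9500+(1−p*)·7.0500)/1.11=9.2793; Δ=(10.9500−7.0500)/(69.6000−51.6000)=0.2167; B=V−Δ·S=-3.7207
The time-0 hedge costs 9.2793, which is the no-arbitrage price.

(0,0): Delta=0.2167 Bond=-3.7207
V0=9.2793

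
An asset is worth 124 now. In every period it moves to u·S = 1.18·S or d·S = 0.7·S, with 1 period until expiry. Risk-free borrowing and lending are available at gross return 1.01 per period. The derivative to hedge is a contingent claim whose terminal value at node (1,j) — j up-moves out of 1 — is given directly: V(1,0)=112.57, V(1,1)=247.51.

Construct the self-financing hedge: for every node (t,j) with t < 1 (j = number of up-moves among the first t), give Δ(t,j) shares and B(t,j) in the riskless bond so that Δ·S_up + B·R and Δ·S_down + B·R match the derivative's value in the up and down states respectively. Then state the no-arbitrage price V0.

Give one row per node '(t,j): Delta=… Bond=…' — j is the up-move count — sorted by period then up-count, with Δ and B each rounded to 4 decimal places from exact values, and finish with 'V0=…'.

(0,0): Delta=2.2671 Bond=-83.3837
V0=197.7413

No-arbitrage ⇒ martingale measure with p* = (R−d)/(u−d) = 0.6458.
At expiry t=1: V(1,0)=112.5700, V(1,1)=247.5100
Node (0,0) S=124.0000: V=(p*·247.5100+(1−p*)·112.5700)/1.01=197.7413; Δ=(247.5100−112.5700)/(146.3200−86.8000)=2.2671; B=V−Δ·S=-83.3837
Root portfolio cost Δ·124+B reproduces V0=197.7413.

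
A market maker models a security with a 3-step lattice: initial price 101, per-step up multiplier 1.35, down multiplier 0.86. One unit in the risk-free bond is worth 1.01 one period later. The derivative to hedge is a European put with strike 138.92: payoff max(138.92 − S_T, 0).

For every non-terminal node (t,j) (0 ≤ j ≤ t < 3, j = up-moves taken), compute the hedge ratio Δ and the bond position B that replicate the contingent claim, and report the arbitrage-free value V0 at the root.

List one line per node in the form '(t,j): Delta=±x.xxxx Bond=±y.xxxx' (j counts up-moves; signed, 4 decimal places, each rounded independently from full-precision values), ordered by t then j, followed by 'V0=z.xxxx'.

(0,0): Delta=-0.6695 Bond=108.1723
(1,0): Delta=-0.8620 Bond=125.9742
(1,1): Delta=-0.3915 Bond=71.3549
(2,0): Delta=-1.0000 Bond=137.5446
(2,1): Delta=-0.6627 Bond=103.8634
(2,2): Delta=0.0000 Bond=0.0000
V0=40.5552

No-arbitrage ⇒ martingale measure with p* = (R−d)/(u−d) = 0.3061.
Terminal values V(3,·): V(3,0)=74.6783, V(3,1)=38.0755, V(3,2)=0.0000, V(3,3)=0.0000
(2,0): S=74.6996. Δ = (V_up−V_dn)/(S_up−S_dn) = (38.0755−74.6783)/(100.8445−64.2417) = -1.0000. V = [p*·38.0755 + (1−p*)·74.6783]/1.01 = 62.8450. B = V − Δ·S = 137.5446.
(2,1): S=117.2610. Δ = (V_up−V_dn)/(S_up−S_dn) = (0.0000−38.0755)/(158.3024−100.8445) = -0.6627. V = [p*·0.0000 + (1−p*)·38.0755]/1.01 = 26.1582. B = V − Δ·S = 103.8634.
(2,2): S=184.0725. Δ = (V_up−V_dn)/(S_up−S_dn) = (0.0000−0.0000)/(248.4979−158.3024) = 0.0000. V = [p*·0.0000 + (1−p*)·0.0000]/1.01 = 0.0000. B = V − Δ·S = 0.0000.
(1,0): S=86.8600. Δ = (V_up−V_dn)/(S_up−S_dn) = (26.1582−62.8450)/(117.2610−74.6996) = -0.8620. V = [p*·26.1582 + (1−p*)·62.8450]/1.01 = 51.1033. B = V − Δ·S = 125.9742.
(1,1): S=136.3500. Δ = (V_up−V_dn)/(S_up−S_dn) = (0.0000−26.1582)/(184.0725−117.2610) = -0.3915. V = [p*·0.0000 + (1−p*)·26.1582]/1.01 = 17.9709. B = V − Δ·S = 71.3549.
(0,0): S=101.0000. Δ = (V_up−V_dn)/(S_up−S_dn) = (17.9709−51.1033)/(136.3500−86.8600) = -0.6695. V = [p*·17.9709 + (1−p*)·51.1033]/1.01 = 40.5552. B = V − Δ·S = 108.1723.
Each (Δ,B) replicates both successor values, so the strategy is self-financing and V0 is arbitrage-free.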